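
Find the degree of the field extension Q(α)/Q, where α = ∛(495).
[Q(α):Q] = 3

The minimal polynomial of α is x^3 - 495, irreducible over Q since 495 is not a perfect cube (so x^3 - 495 has no rational root). Hence [Q(α):Q] = deg(m_α) = 3.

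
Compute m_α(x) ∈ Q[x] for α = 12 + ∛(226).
m_α(x) = x^3 - 36x^2 + 432x - 1954

Set β = α - 12 = ∛(226), so β^3 = 226. Then (α - 12)^3 - 226 = 0, i.e. α is a root of g(x) = (x - 12)^3 - 226 = x^3 - 36x^2 + 432x - 1954. Since g(x) = h(x - 12) where h(x) = x^3 - 226, and h is irreducible over Q (because 226 is not a perfect cube, so h has no rational root, and a monic cubic with no rational root is irreducible), g is also irreducible (irreducibility is preserved under the substitution x → x - 12). Hence m_α(x) = x^3 - 36x^2 + 432x - 1954.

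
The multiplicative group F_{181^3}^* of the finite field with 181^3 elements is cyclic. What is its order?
|F_{181^3}^*| = 5929740

F_{181^3} has 181^3 = 5929741 elements; its multiplicative group consists of all nonzero elements, so |F_{181^3}^*| = 5929741 - 1 = 5929740. (It is cyclic since any finite subgroup of the multiplicative group of a field is cyclic.)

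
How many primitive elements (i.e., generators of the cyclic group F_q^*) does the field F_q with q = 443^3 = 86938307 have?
There are φ(86938306) = 32368896 primitive elements

F_q^* is cyclic of order q - 1 = 86938306. A cyclic group of order m has exactly φ(m) generators. Here m = 86938306 = 2 · 7 · 13 · 17 · 28099, so the number of primitive elements is φ(86938306) = 32368896.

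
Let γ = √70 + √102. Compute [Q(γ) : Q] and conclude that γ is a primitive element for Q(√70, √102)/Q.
[Q(γ) : Q] = 4 (equivalently, Q(γ) = Q(√70, √102))

Obviously Q(γ) ⊆ Q(√70, √102), and [Q(√70, √102):Q] = 4 (since 70, 102 are distinct squarefree integers > 1 with 7140 not a perfect square). To show equality we compute the minimal polynomial of γ. From γ = √70 + √102: γ^2 = 70 + 2√(7140) + 102 = 172 + 2√(7140), so γ^2 - 172 = 2√(7140); squaring, (γ^2 - 172)^2 = 4·7140, i.e. γ^4 - 344γ^2 + 29584 - 28560 = 0, i.e. γ^4 - 344γ^2 + 1024 = 0. So γ is a root of x^4 - 344x^2 + 1024. This polynomial is irreducible over Q: it has no rational root (each ±√70 ± √102 is irrational), and any factorization into two quadratics over Q would force √(7140) ∈ Q (pairing opposite roots) or √70, √102 ∈ Q (other pairings), all impossible. Hence [Q(γ):Q] = 4 = [Q(√70, √102):Q], so Q(γ) = Q(√70, √102).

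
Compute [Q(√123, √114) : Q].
[Q(√123, √114) : Q] = 4

[Q(√123):Q] = 2 (min poly x^2 - 123, irreducible since 123 is squarefree > 1). For the top step, suppose √114 ∈ Q(√123), say √114 = c + d√123 with c, d ∈ Q. Squaring: 114 = c^2 + 123d^2 + 2cd√123. Since √123 ∉ Q this forces 2cd = 0. If d = 0 then √114 = c ∈ Q, contradicting 114 squarefree > 1. If c = 0 then 114 = 123d^2, so 123·114 = (123d)^2 is a perfect square in Q — but 123·114 = 14022 is not a perfect square (since 123 and 114 are distinct squarefree integers). Contradiction. Hence √114 ∉ Q(√123), so x^2 - 114 stays irreducible over Q(√123) and [Q(√123, √114) : Q(√123)] = 2. By the tower law, [Q(√123, √114) : Q] = 2 · 2 = 4.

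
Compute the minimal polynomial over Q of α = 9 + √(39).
m_α(x) = x^2 - 18x + 42

From α - 9 = √(39), squaring gives (α - 9)^2 = 39, i.e. α^2 - 18α + 81 = 39, so α^2 - 18α + 42 = 0. The discriminant of x^2 - 18x + 42 is (-18)^2 - 4·(42) = 324 - 168 = 156, and 4·(39) is not a perfect square in Q since 39 is squarefree and ≠ 1. Hence x^2 - 18x + 42 is irreducible over Q and is the minimal polynomial of α.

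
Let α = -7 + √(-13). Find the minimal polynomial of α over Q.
m_α(x) = x^2 + 14x + 62

From α + 7 = √(-13), squaring gives (α + 7)^2 = -13, i.e. α^2 + 14α + 49 = -13, so α^2 + 14α + 62 = 0. The discriminant of x^2 + 14x + 62 is (14)^2 - 4·(62) = 196 - 248 = -52, and 4·(-13) is not a perfect square in Q since -13 is squarefree and ≠ 1. Hence x^2 + 14x + 62 is irreducible over Q and is the minimal polynomial of α.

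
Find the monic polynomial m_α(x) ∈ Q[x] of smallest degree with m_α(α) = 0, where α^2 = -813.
m_α(x) = x^2 + 813

α satisfies α^2 + 813 = 0, so x^2 + 813 annihilates α. Since d = -813 is squarefree and ≠ 1, it is not a perfect square in Q, so x^2 + 813 has no rational root and is therefore irreducible over Q (a degree-2 polynomial over a field is irreducible iff it has no root). Hence m_α(x) = x^2 + 813.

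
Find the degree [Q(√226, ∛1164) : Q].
[Q(√226, ∛1164) : Q] = 6

Let L = Q(√226, ∛1164). Since Q(√226) ⊂ L and [Q(√226):Q] = 2, the tower law gives 2 | [L:Q]. Likewise Q(∛1164) ⊂ L with [Q(∛1164):Q] = 3 (because 1164 is not a perfect cube), so 3 | [L:Q]. As gcd(2,3) = 1, [L:Q] is divisible by 6. Conversely L is generated over Q by √226 and ∛1164, so [L:Q] ≤ 2·3 = 6. Therefore [Q(√226, ∛1164) : Q] = 6.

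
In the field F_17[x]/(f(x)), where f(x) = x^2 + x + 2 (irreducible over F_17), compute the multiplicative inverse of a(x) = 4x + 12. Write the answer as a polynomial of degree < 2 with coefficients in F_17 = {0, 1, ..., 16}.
a(x)^(-1) ≡ 9x + 16 (mod f(x))

Since f is irreducible over F_17, F_17[x]/(f) is a field and a(x) ≠ 0 has an inverse. Apply the extended Euclidean algorithm to f(x) and a(x) in F_17[x]: f(x) = (13x + 8)·a(x) + (8). The last nonzero remainder is the constant 8 = gcd(f, a) in F_17. Back-substituting through the division chain expresses 8 = s(x)·a(x) + t(x)·f(x) with s(x) ≡ 4x + 9 (mod f), so (4x + 9)·a(x) ≡ 8 (mod f). Multiplying by 8^(-1) ≡ 15 in F_17 gives a(x)^(-1) ≡ 15·(4x + 9) ≡ 9x + 16 (mod f). Check: (4x + 12)·(9x + 16) = 2x^2 + 2x + 5 ≡ 1 (mod x^2 + x + 2).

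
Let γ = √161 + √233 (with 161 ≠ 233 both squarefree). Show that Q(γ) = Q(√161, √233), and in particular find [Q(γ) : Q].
[Q(γ) : Q] = 4 (equivalently, Q(γ) = Q(√161, √233))

Obviously Q(γ) ⊆ Q(√161, √233), and [Q(√161, √233):Q] = 4 (since 161, 233 are distinct squarefree integers > 1 with 37513 not a perfect square). To show equality we compute the minimal polynomial of γ. From γ = √161 + √233: γ^2 = 161 + 2√(37513) + 233 = 394 + 2√(37513), so γ^2 - 394 = 2√(37513); squaring, (γ^2 - 394)^2 = 4·37513, i.e. γ^4 - 788γ^2 + 155236 - 150052 = 0, i.e. γ^4 - 788γ^2 + 5184 = 0. So γ is a root of x^4 - 788x^2 + 5184. This polynomial is irreducible over Q: it has no rational root (each ±√161 ± √233 is irrational), and any factorization into two quadratics over Q would force √(37513) ∈ Q (pairing opposite roots) or √161, √233 ∈ Q (other pairings), all impossible. Hence [Q(γ):Q] = 4 = [Q(√161, √233):Q], so Q(γ) = Q(√161, √233).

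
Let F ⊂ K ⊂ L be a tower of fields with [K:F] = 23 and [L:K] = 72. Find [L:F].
[L:F] = 1656

The tower law says that for any tower of field extensions F ⊂ K ⊂ L with finite degrees, [L:F] = [L:K] · [K:F]. Here this gives [L:F] = 72 · 23 = 1656.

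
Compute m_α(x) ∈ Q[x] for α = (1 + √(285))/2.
m_α(x) = x^2 - x - 71

From 2α - 1 = √(285), squaring gives (2α - 1)^2 = 285, i.e. 4α^2 - 4α + 1 = 285, so α^2 - α + (1 - 285)/4 = 0. Since 285 ≡ 1 (mod 4), (1 - 285)/4 = -71 ∈ Z. The polynomial x^2 - x - 71 has discriminant 1 - 4·(-71) = 285, which is not a perfect square in Q (d = 285 is squarefree and ≠ 1), so x^2 - x - 71 is irreducible over Q. It is the minimal polynomial of α.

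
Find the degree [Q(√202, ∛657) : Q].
[Q(√202, ∛657) : Q] = 6

Let L = Q(√202, ∛657). Since Q(√202) ⊂ L and [Q(√202):Q] = 2, the tower law gives 2 | [L:Q]. Likewise Q(∛657) ⊂ L with [Q(∛657):Q] = 3 (because 657 is not a perfect cube), so 3 | [L:Q]. As gcd(2,3) = 1, [L:Q] is divisible by 6. Conversely L is generated over Q by √202 and ∛657, so [L:Q] ≤ 2·3 = 6. Therefore [Q(√202, ∛657) : Q] = 6.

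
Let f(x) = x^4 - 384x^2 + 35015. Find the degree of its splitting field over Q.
[K : Q] = 4

Solving the quadratic in x^2: x^2 = (384 ± √(384^2 - 4·35015))/2 = (384 ± √7396)/2 = (384 ± 86)/2, giving x^2 = 235 or x^2 = 149. So f(x) = (x^2 - 235)(x^2 - 149) and the roots of f are ±√235, ±√149. Hence the splitting field is K = Q(√235, √149). Since 235 and 149 are distinct squarefree integers > 1, their product 35015 is not a perfect square, so √149 ∉ Q(√235). By the tower law [K:Q] = [Q(√235,√149):Q(√235)] · [Q(√235):Q] = 2 · 2 = 4.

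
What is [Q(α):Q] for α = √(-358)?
[Q(α):Q] = 2

[Q(α):Q] equals the degree of the minimal polynomial of α. Here α^2 = -358 and x^2 + 358 is irreducible (d = -358 is squarefree, ≠ 1, hence not a square), so deg(m_α) = 2. Thus [Q(α):Q] = 2.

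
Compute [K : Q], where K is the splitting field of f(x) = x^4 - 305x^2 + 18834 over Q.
[K : Q] = 4

Solving the quadratic in x^2: x^2 = (305 ± √(305^2 - 4·18834))/2 = (305 ± √17689)/2 = (305 ± 133)/2, giving x^2 = 86 or x^2 = 219. So f(x) = (x^2 - 86)(x^2 - 219) and the roots of f are ±√86, ±√219. Hence the splitting field is K = Q(√86, √219). Since 86 and 219 are distinct squarefree integers > 1, their product 18834 is not a perfect square, so √219 ∉ Q(√86). By the tower law [K:Q] = [Q(√86,√219):Q(√86)] · [Q(√86):Q] = 2 · 2 = 4.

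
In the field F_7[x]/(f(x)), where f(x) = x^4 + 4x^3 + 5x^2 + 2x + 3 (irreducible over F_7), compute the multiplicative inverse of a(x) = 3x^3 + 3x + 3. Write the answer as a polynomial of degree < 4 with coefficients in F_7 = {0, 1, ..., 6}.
a(x)^(-1) ≡ 2x^3 + 5x^2 + 5x + 4 (mod f(x))

Since f is irreducible over F_7, F_7[x]/(f) is a field and a(x) ≠ 0 has an inverse. Apply the extended Euclidean algorithm to f(x) and a(x) in F_7[x]: f(x) = (5x + 6)·a(x) + (4x^2 + 4x + 6);  a(x) = (6x + 1)·(4x^2 + 4x + 6) + (5x + 4);  (4x^2 + 4x + 6) = (5x + 1)·(5x + 4) + (2). The last nonzero remainder is the constant 2 = gcd(f, a) in F_7. Back-substituting through the division chain expresses 2 = s(x)·a(x) + t(x)·f(x) with s(x) ≡ 4x^3 + 3x^2 + 3x + 1 (mod f), so (4x^3 + 3x^2 + 3x + 1)·a(x) ≡ 2 (mod f). Multiplying by 2^(-1) ≡ 4 in F_7 gives a(x)^(-1) ≡ 4·(4x^3 + 3x^2 + 3x + 1) ≡ 2x^3 + 5x^2 + 5x + 4 (mod f). Check: (3x^3 + 3x + 3)·(2x^3 + 5x^2 + 5x + 4) = 6x^6 + x^5 + 5x^3 + 2x^2 + 6x + 5 ≡ 1 (mod x^4 + 4x^3 + 5x^2 + 2x + 3).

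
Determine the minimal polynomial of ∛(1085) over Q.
m_α(x) = x^3 - 1085

α satisfies α^3 = 1085, so x^3 - 1085 annihilates α. By the rational root test, a rational root p/q (in lowest terms) of x^3 - 1085 would satisfy p^3 = 1085 q^3, forcing q = 1 and p^3 = 1085; but 1085 is not a perfect cube, contradiction. A monic cubic over Q with no rational root is irreducible (any nontrivial factorization would include a linear factor). Hence x^3 - 1085 is the minimal polynomial of α, and in particular [Q(α):Q] = 3.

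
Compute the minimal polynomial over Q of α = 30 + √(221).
m_α(x) = x^2 - 60x + 679

From α - 30 = √(221), squaring gives (α - 30)^2 = 221, i.e. α^2 - 60α + 900 = 221, so α^2 - 60α + 679 = 0. The discriminant of x^2 - 60x + 679 is (-60)^2 - 4·(679) = 3600 - 2716 = 884, and 4·(221) is not a perfect square in Q since 221 is squarefree and ≠ 1. Hence x^2 - 60x + 679 is irreducible over Q and is the minimal polynomial of α.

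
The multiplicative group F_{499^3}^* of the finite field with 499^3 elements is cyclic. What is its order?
|F_{499^3}^*| = 124251498

F_{499^3} has 499^3 = 124251499 elements; its multiplicative group consists of all nonzero elements, so |F_{499^3}^*| = 124251499 - 1 = 124251498. (It is cyclic since any finite subgroup of the multiplicative group of a field is cyclic.)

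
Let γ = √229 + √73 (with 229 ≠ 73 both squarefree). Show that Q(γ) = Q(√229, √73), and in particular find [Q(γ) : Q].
[Q(γ) : Q] = 4 (equivalently, Q(γ) = Q(√229, √73))

Obviously Q(γ) ⊆ Q(√229, √73), and [Q(√229, √73):Q] = 4 (since 229, 73 are distinct squarefree integers > 1 with 16717 not a perfect square). To show equality we compute the minimal polynomial of γ. From γ = √229 + √73: γ^2 = 229 + 2√(16717) + 73 = 302 + 2√(16717), so γ^2 - 302 = 2√(16717); squaring, (γ^2 - 302)^2 = 4·16717, i.e. γ^4 - 604γ^2 + 91204 - 66868 = 0, i.e. γ^4 - 604γ^2 + 24336 = 0. So γ is a root of x^4 - 604x^2 + 24336. This polynomial is irreducible over Q: it has no rational root (each ±√229 ± √73 is irrational), and any factorization into two quadratics over Q would force √(16717) ∈ Q (pairing opposite roots) or √229, √73 ∈ Q (other pairings), all impossible. Hence [Q(γ):Q] = 4 = [Q(√229, √73):Q], so Q(γ) = Q(√229, √73).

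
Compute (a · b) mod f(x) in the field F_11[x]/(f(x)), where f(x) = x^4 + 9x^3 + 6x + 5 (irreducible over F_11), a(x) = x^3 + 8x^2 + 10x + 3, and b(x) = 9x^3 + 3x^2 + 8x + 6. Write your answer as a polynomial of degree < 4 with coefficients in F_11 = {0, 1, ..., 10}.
a · b ≡ 7x^3 + 7x^2 + 4x + 7 (mod f(x))

Multiply in F_11[x]: a(x)·b(x) = (x^3 + 8x^2 + 10x + 3)·(9x^3 + 3x^2 + 8x + 6) = 9x^6 + 9x^5 + x^4 + 6x^3 + 5x^2 + 7x + 7. This has degree ≥ 4, so divide by f(x) over F_11: 9x^6 + 9x^5 + x^4 + 6x^3 + 5x^2 + 7x + 7 = (9x^2 + 5x)·(x^4 + 9x^3 + 6x + 5) + (7x^3 + 7x^2 + 4x + 7). Hence a·b ≡ 7x^3 + 7x^2 + 4x + 7 (mod f). (F_11[x]/(f) is a field with 11^4 = 14641 elements since f is irreducible of degree 4.)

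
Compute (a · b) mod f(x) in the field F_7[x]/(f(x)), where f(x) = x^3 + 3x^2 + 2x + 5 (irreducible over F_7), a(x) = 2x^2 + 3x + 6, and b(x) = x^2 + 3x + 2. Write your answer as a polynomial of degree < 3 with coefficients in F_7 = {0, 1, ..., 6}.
a · b ≡ 6x^2 + x + 4 (mod f(x))

Multiply in F_7[x]: a(x)·b(x) = (2x^2 + 3x + 6)·(x^2 + 3x + 2) = 2x^4 + 2x^3 + 5x^2 + 3x + 5. This has degree ≥ 3, so divide by f(x) over F_7: 2x^4 + 2x^3 + 5x^2 + 3x + 5 = (2x + 3)·(x^3 + 3x^2 + 2x + 5) + (6x^2 + x + 4). Hence a·b ≡ 6x^2 + x + 4 (mod f). (F_7[x]/(f) is a field with 7^3 = 343 elements since f is irreducible of degree 3.)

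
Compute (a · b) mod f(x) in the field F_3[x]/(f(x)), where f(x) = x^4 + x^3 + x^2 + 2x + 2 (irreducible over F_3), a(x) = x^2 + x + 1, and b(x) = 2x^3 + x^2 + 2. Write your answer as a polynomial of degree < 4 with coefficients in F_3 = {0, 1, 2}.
a · b ≡ x^2 + 2x (mod f(x))

Multiply in F_3[x]: a(x)·b(x) = (x^2 + x + 1)·(2x^3 + x^2 + 2) = 2x^5 + 2x + 2. This has degree ≥ 4, so divide by f(x) over F_3: 2x^5 + 2x + 2 = (2x + 1)·(x^4 + x^3 + x^2 + 2x + 2) + (x^2 + 2x). Hence a·b ≡ x^2 + 2x (mod f). (F_3[x]/(f) is a field with 3^4 = 81 elements since f is irreducible of degree 4.)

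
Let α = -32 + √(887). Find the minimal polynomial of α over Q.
m_α(x) = x^2 + 64x + 137

From α + 32 = √(887), squaring gives (α + 32)^2 = 887, i.e. α^2 + 64α + 1024 = 887, so α^2 + 64α + 137 = 0. The discriminant of x^2 + 64x + 137 is (64)^2 - 4·(137) = 4096 - 548 = 3548, and 4·(887) is not a perfect square in Q since 887 is squarefree and ≠ 1. Hence x^2 + 64x + 137 is irreducible over Q and is the minimal polynomial of α.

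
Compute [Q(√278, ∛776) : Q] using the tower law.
[Q(√278, ∛776) : Q] = 6

Let L = Q(√278, ∛776). Since Q(√278) ⊂ L and [Q(√278):Q] = 2, the tower law gives 2 | [L:Q]. Likewise Q(∛776) ⊂ L with [Q(∛776):Q] = 3 (because 776 is not a perfect cube), so 3 | [L:Q]. As gcd(2,3) = 1, [L:Q] is divisible by 6. Conversely L is generated over Q by √278 and ∛776, so [L:Q] ≤ 2·3 = 6. Therefore [Q(√278, ∛776) : Q] = 6.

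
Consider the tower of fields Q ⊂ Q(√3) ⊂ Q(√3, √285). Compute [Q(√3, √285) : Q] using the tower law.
[Q(√3, √285) : Q] = 4

[Q(√3):Q] = 2 (min poly x^2 - 3, irreducible since 3 is squarefree > 1). For the top step, suppose √285 ∈ Q(√3), say √285 = c + d√3 with c, d ∈ Q. Squaring: 285 = c^2 + 3d^2 + 2cd√3. Since √3 ∉ Q this forces 2cd = 0. If d = 0 then √285 = c ∈ Q, contradicting 285 squarefree > 1. If c = 0 then 285 = 3d^2, so 3·285 = (3d)^2 is a perfect square in Q — but 3·285 = 855 is not a perfect square (since 3 and 285 are distinct squarefree integers). Contradiction. Hence √285 ∉ Q(√3), so x^2 - 285 stays irreducible over Q(√3) and [Q(√3, √285) : Q(√3)] = 2. By the tower law, [Q(√3, √285) : Q] = 2 · 2 = 4.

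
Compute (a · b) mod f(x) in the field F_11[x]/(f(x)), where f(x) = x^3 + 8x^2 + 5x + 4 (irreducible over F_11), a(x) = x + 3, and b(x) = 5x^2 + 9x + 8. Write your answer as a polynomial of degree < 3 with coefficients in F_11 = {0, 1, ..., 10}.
a · b ≡ 6x^2 + 10x + 4 (mod f(x))

Multiply in F_11[x]: a(x)·b(x) = (x + 3)·(5x^2 + 9x + 8) = 5x^3 + 2x^2 + 2x + 2. This has degree ≥ 3, so divide by f(x) over F_11: 5x^3 + 2x^2 + 2x + 2 = (5)·(x^3 + 8x^2 + 5x + 4) + (6x^2 + 10x + 4). Hence a·b ≡ 6x^2 + 10x + 4 (mod f). (F_11[x]/(f) is a field with 11^3 = 1331 elements since f is irreducible of degree 3.)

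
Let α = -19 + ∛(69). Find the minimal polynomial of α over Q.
m_α(x) = x^3 + 57x^2 + 1083x + 6790

Set β = α + 19 = ∛(69), so β^3 = 69. Then (α + 19)^3 - 69 = 0, i.e. α is a root of g(x) = (x + 19)^3 - 69 = x^3 + 57x^2 + 1083x + 6790. Since g(x) = h(x + 19) where h(x) = x^3 - 69, and h is irreducible over Q (because 69 is not a perfect cube, so h has no rational root, and a monic cubic with no rational root is irreducible), g is also irreducible (irreducibility is preserved under the substitution x → x + 19). Hence m_α(x) = x^3 + 57x^2 + 1083x + 6790.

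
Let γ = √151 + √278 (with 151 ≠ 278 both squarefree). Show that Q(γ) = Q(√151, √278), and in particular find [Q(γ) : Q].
[Q(γ) : Q] = 4 (equivalently, Q(γ) = Q(√151, √278))

Obviously Q(γ) ⊆ Q(√151, √278), and [Q(√151, √278):Q] = 4 (since 151, 278 are distinct squarefree integers > 1 with 41978 not a perfect square). To show equality we compute the minimal polynomial of γ. From γ = √151 + √278: γ^2 = 151 + 2√(41978) + 278 = 429 + 2√(41978), so γ^2 - 429 = 2√(41978); squaring, (γ^2 - 429)^2 = 4·41978, i.e. γ^4 - 858γ^2 + 184041 - 167912 = 0, i.e. γ^4 - 858γ^2 + 16129 = 0. So γ is a root of x^4 - 858x^2 + 16129. This polynomial is irreducible over Q: it has no rational root (each ±√151 ± √278 is irrational), and any factorization into two quadratics over Q would force √(41978) ∈ Q (pairing opposite roots) or √151, √278 ∈ Q (other pairings), all impossible. Hence [Q(γ):Q] = 4 = [Q(√151, √278):Q], so Q(γ) = Q(√151, √278).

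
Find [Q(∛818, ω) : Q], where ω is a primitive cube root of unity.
[Q(∛818, ω) : Q] = 6

[Q(∛818):Q] = 3 (min poly x^3 - 818, irreducible since 818 is not a perfect cube). [Q(ω):Q] = 2 (min poly x^2 + x + 1). Since Q(∛818) ⊂ R and ω ∉ R, we have ω ∉ Q(∛818), so x^2 + x + 1 remains irreducible over Q(∛818) and [Q(∛818, ω) : Q(∛818)] = 2. By the tower law, [Q(∛818, ω) : Q] = 3 · 2 = 6. (In fact Q(∛818, ω) is the splitting field of x^3 - 818 over Q.)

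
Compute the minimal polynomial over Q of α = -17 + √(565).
m_α(x) = x^2 + 34x - 276

From α + 17 = √(565), squaring gives (α + 17)^2 = 565, i.e. α^2 + 34α + 289 = 565, so α^2 + 34α - 276 = 0. The discriminant of x^2 + 34x - 276 is (34)^2 - 4·(-276) = 1156 + 1104 = 2260, and 4·(565) is not a perfect square in Q since 565 is squarefree and ≠ 1. Hence x^2 + 34x - 276 is irreducible over Q and is the minimal polynomial of α.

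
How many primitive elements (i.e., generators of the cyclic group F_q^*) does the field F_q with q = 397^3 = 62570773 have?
There are φ(62570772) = 18338400 primitive elements

F_q^* is cyclic of order q - 1 = 62570772. A cyclic group of order m has exactly φ(m) generators. Here m = 62570772 = 2^2 · 3^3 · 11 · 31 · 1699, so the number of primitive elements is φ(62570772) = 18338400.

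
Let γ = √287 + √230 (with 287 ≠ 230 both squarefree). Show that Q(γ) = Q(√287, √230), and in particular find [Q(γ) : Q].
[Q(γ) : Q] = 4 (equivalently, Q(γ) = Q(√287, √230))

Obviously Q(γ) ⊆ Q(√287, √230), and [Q(√287, √230):Q] = 4 (since 287, 230 are distinct squarefree integers > 1 with 66010 not a perfect square). To show equality we compute the minimal polynomial of γ. From γ = √287 + √230: γ^2 = 287 + 2√(66010) + 230 = 517 + 2√(66010), so γ^2 - 517 = 2√(66010); squaring, (γ^2 - 517)^2 = 4·66010, i.e. γ^4 - 1034γ^2 + 267289 - 264040 = 0, i.e. γ^4 - 1034γ^2 + 3249 = 0. So γ is a root of x^4 - 1034x^2 + 3249. This polynomial is irreducible over Q: it has no rational root (each ±√287 ± √230 is irrational), and any factorization into two quadratics over Q would force √(66010) ∈ Q (pairing opposite roots) or √287, √230 ∈ Q (other pairings), all impossible. Hence [Q(γ):Q] = 4 = [Q(√287, √230):Q], so Q(γ) = Q(√287, √230).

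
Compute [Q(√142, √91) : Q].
[Q(√142, √91) : Q] = 4

[Q(√142):Q] = 2 (min poly x^2 - 142, irreducible since 142 is squarefree > 1). For the top step, suppose √91 ∈ Q(√142), say √91 = c + d√142 with c, d ∈ Q. Squaring: 91 = c^2 + 142d^2 + 2cd√142. Since √142 ∉ Q this forces 2cd = 0. If d = 0 then √91 = c ∈ Q, contradicting 91 squarefree > 1. If c = 0 then 91 = 142d^2, so 142·91 = (142d)^2 is a perfect square in Q — but 142·91 = 12922 is not a perfect square (since 142 and 91 are distinct squarefree integers). Contradiction. Hence √91 ∉ Q(√142), so x^2 - 91 stays irreducible over Q(√142) and [Q(√142, √91) : Q(√142)] = 2. By the tower law, [Q(√142, √91) : Q] = 2 · 2 = 4.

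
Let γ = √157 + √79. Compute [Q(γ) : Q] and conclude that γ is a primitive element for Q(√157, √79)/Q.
[Q(γ) : Q] = 4 (equivalently, Q(γ) = Q(√157, √79))

Obviously Q(γ) ⊆ Q(√157, √79), and [Q(√157, √79):Q] = 4 (since 157, 79 are distinct squarefree integers > 1 with 12403 not a perfect square). To show equality we compute the minimal polynomial of γ. From γ = √157 + √79: γ^2 = 157 + 2√(12403) + 79 = 236 + 2√(12403), so γ^2 - 236 = 2√(12403); squaring, (γ^2 - 236)^2 = 4·12403, i.e. γ^4 - 472γ^2 + 55696 - 49612 = 0, i.e. γ^4 - 472γ^2 + 6084 = 0. So γ is a root of x^4 - 472x^2 + 6084. This polynomial is irreducible over Q: it has no rational root (each ±√157 ± √79 is irrational), and any factorization into two quadratics over Q would force √(12403) ∈ Q (pairing opposite roots) or √157, √79 ∈ Q (other pairings), all impossible. Hence [Q(γ):Q] = 4 = [Q(√157, √79):Q], so Q(γ) = Q(√157, √79).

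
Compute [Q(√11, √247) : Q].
[Q(√11, √247) : Q] = 4

[Q(√11):Q] = 2 (min poly x^2 - 11, irreducible since 11 is squarefree > 1). For the top step, suppose √247 ∈ Q(√11), say √247 = c + d√11 with c, d ∈ Q. Squaring: 247 = c^2 + 11d^2 + 2cd√11. Since √11 ∉ Q this forces 2cd = 0. If d = 0 then √247 = c ∈ Q, contradicting 247 squarefree > 1. If c = 0 then 247 = 11d^2, so 11·247 = (11d)^2 is a perfect square in Q — but 11·247 = 2717 is not a perfect square (since 11 and 247 are distinct squarefree integers). Contradiction. Hence √247 ∉ Q(√11), so x^2 - 247 stays irreducible over Q(√11) and [Q(√11, √247) : Q(√11)] = 2. By the tower law, [Q(√11, √247) : Q] = 2 · 2 = 4.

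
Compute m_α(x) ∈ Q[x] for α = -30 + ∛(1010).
m_α(x) = x^3 + 90x^2 + 2700x + 25990

Set β = α + 30 = ∛(1010), so β^3 = 1010. Then (α + 30)^3 - 1010 = 0, i.e. α is a root of g(x) = (x + 30)^3 - 1010 = x^3 + 90x^2 + 2700x + 25990. Since g(x) = h(x + 30) where h(x) = x^3 - 1010, and h is irreducible over Q (because 1010 is not a perfect cube, so h has no rational root, and a monic cubic with no rational root is irreducible), g is also irreducible (irreducibility is preserved under the substitution x → x + 30). Hence m_α(x) = x^3 + 90x^2 + 2700x + 25990.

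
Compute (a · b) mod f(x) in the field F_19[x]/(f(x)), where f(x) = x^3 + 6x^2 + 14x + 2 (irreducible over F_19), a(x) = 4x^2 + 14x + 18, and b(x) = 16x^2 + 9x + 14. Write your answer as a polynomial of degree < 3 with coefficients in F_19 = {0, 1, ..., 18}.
a · b ≡ 14x^2 + 9x + 6 (mod f(x))

Multiply in F_19[x]: a(x)·b(x) = (4x^2 + 14x + 18)·(16x^2 + 9x + 14) = 7x^4 + 13x^3 + 14x^2 + 16x + 5. This has degree ≥ 3, so divide by f(x) over F_19: 7x^4 + 13x^3 + 14x^2 + 16x + 5 = (7x + 9)·(x^3 + 6x^2 + 14x + 2) + (14x^2 + 9x + 6). Hence a·b ≡ 14x^2 + 9x + 6 (mod f). (F_19[x]/(f) is a field with 19^3 = 6859 elements since f is irreducible of degree 3.)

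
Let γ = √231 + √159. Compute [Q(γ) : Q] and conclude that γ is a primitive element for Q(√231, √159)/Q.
[Q(γ) : Q] = 4 (equivalently, Q(γ) = Q(√231, √159))

Obviously Q(γ) ⊆ Q(√231, √159), and [Q(√231, √159):Q] = 4 (since 231, 159 are distinct squarefree integers > 1 with 36729 not a perfect square). To show equality we compute the minimal polynomial of γ. From γ = √231 + √159: γ^2 = 231 + 2√(36729) + 159 = 390 + 2√(36729), so γ^2 - 390 = 2√(36729); squaring, (γ^2 - 390)^2 = 4·36729, i.e. γ^4 - 780γ^2 + 152100 - 146916 = 0, i.e. γ^4 - 780γ^2 + 5184 = 0. So γ is a root of x^4 - 780x^2 + 5184. This polynomial is irreducible over Q: it has no rational root (each ±√231 ± √159 is irrational), and any factorization into two quadratics over Q would force √(36729) ∈ Q (pairing opposite roots) or √231, √159 ∈ Q (other pairings), all impossible. Hence [Q(γ):Q] = 4 = [Q(√231, √159):Q], so Q(γ) = Q(√231, √159).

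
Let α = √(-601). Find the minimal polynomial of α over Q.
m_α(x) = x^2 + 601

α satisfies α^2 + 601 = 0, so x^2 + 601 annihilates α. Since d = -601 is squarefree and ≠ 1, it is not a perfect square in Q, so x^2 + 601 has no rational root and is therefore irreducible over Q (a degree-2 polynomial over a field is irreducible iff it has no root). Hence m_α(x) = x^2 + 601.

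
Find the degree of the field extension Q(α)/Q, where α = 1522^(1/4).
[Q(α):Q] = 4

α is a root of x^4 - 1522. By Eisenstein's criterion at the prime p = 2 (which divides the constant term 1522 but p^2 = 4 does not, since 1522 is squarefree), x^4 - 1522 is irreducible over Q. Hence [Q(α):Q] = 4.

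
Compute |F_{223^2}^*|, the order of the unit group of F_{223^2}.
|F_{223^2}^*| = 49728

F_{223^2} has 223^2 = 49729 elements; its multiplicative group consists of all nonzero elements, so |F_{223^2}^*| = 49729 - 1 = 49728. (It is cyclic since any finite subgroup of the multiplicative group of a field is cyclic.)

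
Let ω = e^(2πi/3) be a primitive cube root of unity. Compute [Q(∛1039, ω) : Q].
[Q(∛1039, ω) : Q] = 6

[Q(∛1039):Q] = 3 (min poly x^3 - 1039, irreducible since 1039 is not a perfect cube). [Q(ω):Q] = 2 (min poly x^2 + x + 1). Since Q(∛1039) ⊂ R and ω ∉ R, we have ω ∉ Q(∛1039), so x^2 + x + 1 remains irreducible over Q(∛1039) and [Q(∛1039, ω) : Q(∛1039)] = 2. By the tower law, [Q(∛1039, ω) : Q] = 3 · 2 = 6. (In fact Q(∛1039, ω) is the splitting field of x^3 - 1039 over Q.)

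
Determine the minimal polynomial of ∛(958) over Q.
m_α(x) = x^3 - 958

α satisfies α^3 = 958, so x^3 - 958 annihilates α. By the rational root test, a rational root p/q (in lowest terms) of x^3 - 958 would satisfy p^3 = 958 q^3, forcing q = 1 and p^3 = 958; but 958 is not a perfect cube, contradiction. A monic cubic over Q with no rational root is irreducible (any nontrivial factorization would include a linear factor). Hence x^3 - 958 is the minimal polynomial of α, and in particular [Q(α):Q] = 3.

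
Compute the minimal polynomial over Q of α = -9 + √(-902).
m_α(x) = x^2 + 18x + 983

From α + 9 = √(-902), squaring gives (α + 9)^2 = -902, i.e. α^2 + 18α + 81 = -902, so α^2 + 18α + 983 = 0. The discriminant of x^2 + 18x + 983 is (18)^2 - 4·(983) = 324 - 3932 = -3608, and 4·(-902) is not a perfect square in Q since -902 is squarefree and ≠ 1. Hence x^2 + 18x + 983 is irreducible over Q and is the minimal polynomial of α.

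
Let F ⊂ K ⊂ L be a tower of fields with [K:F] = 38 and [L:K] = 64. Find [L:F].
[L:F] = 2432

The tower law says that for any tower of field extensions F ⊂ K ⊂ L with finite degrees, [L:F] = [L:K] · [K:F]. Here this gives [L:F] = 64 · 38 = 2432.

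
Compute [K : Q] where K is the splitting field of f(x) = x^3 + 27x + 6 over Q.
[K : Q] = 6

By the rational root test, any rational root of the monic integer polynomial f(x) = x^3 + 27x + 6 must be an integer dividing the constant term 6, i.e. one of ±{1, 2, 3, 6}. Evaluating: f(1) = 34, f(-1) = -22, f(2) = 68, f(-2) = -56, f(3) = 114, f(-3) = -102, f(6) = 384, f(-6) = -372; none is 0, so f has no rational root and is therefore irreducible over Q (a cubic with no linear factor over a field is irreducible). For an irreducible cubic, the Galois group is A_3 or S_3 according as the discriminant disc(f) = -4a^3 - 27b^2 = -4·(27)^3 - 27·(6)^2 = -79704 is or is not a square in Q. Here disc(f) = -79704 is not a perfect square in Q, so the Galois group of f over Q is not contained in A_3 and must be all of S_3. The splitting field has degree |S_3| = 6 over Q, so [K : Q] = 6.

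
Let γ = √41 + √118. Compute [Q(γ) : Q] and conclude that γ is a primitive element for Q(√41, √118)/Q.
[Q(γ) : Q] = 4 (equivalently, Q(γ) = Q(√41, √118))

Obviously Q(γ) ⊆ Q(√41, √118), and [Q(√41, √118):Q] = 4 (since 41, 118 are distinct squarefree integers > 1 with 4838 not a perfect square). To show equality we compute the minimal polynomial of γ. From γ = √41 + √118: γ^2 = 41 + 2√(4838) + 118 = 159 + 2√(4838), so γ^2 - 159 = 2√(4838); squaring, (γ^2 - 159)^2 = 4·4838, i.e. γ^4 - 318γ^2 + 25281 - 19352 = 0, i.e. γ^4 - 318γ^2 + 5929 = 0. So γ is a root of x^4 - 318x^2 + 5929. This polynomial is irreducible over Q: it has no rational root (each ±√41 ± √118 is irrational), and any factorization into two quadratics over Q would force √(4838) ∈ Q (pairing opposite roots) or √41, √118 ∈ Q (other pairings), all impossible. Hence [Q(γ):Q] = 4 = [Q(√41, √118):Q], so Q(γ) = Q(√41, √118).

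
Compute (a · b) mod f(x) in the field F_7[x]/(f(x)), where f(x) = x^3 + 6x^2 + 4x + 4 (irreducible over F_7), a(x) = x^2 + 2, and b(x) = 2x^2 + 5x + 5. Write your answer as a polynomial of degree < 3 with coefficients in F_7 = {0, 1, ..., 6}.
a · b ≡ x^2 + 2x + 3 (mod f(x))

Multiply in F_7[x]: a(x)·b(x) = (x^2 + 2)·(2x^2 + 5x + 5) = 2x^4 + 5x^3 + 2x^2 + 3x + 3. This has degree ≥ 3, so divide by f(x) over F_7: 2x^4 + 5x^3 + 2x^2 + 3x + 3 = (2x)·(x^3 + 6x^2 + 4x + 4) + (x^2 + 2x + 3). Hence a·b ≡ x^2 + 2x + 3 (mod f). (F_7[x]/(f) is a field with 7^3 = 343 elements since f is irreducible of degree 3.)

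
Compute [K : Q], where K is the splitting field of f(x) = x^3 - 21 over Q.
[K : Q] = 6

The roots of x^3 - 21 are ∛21, ω∛21, ω^2∛21 where ω = e^(2πi/3) is a primitive cube root of unity, so K = Q(∛21, ω). Now [Q(∛21):Q] = 3 (since 21 is not a perfect cube, x^3 - 21 is irreducible) and [Q(ω):Q] = 2. Both 2 and 3 divide [K:Q], and [K:Q] ≤ 3·2 = 6, so [K:Q] = 6. (Equivalently: Q(∛21) ⊂ R but ω ∉ R, so [K : Q(∛21)] = 2.)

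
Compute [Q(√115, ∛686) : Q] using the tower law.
[Q(√115, ∛686) : Q] = 6

Let L = Q(√115, ∛686). Since Q(√115) ⊂ L and [Q(√115):Q] = 2, the tower law gives 2 | [L:Q]. Likewise Q(∛686) ⊂ L with [Q(∛686):Q] = 3 (because 686 is not a perfect cube), so 3 | [L:Q]. As gcd(2,3) = 1, [L:Q] is divisible by 6. Conversely L is generated over Q by √115 and ∛686, so [L:Q] ≤ 2·3 = 6. Therefore [Q(√115, ∛686) : Q] = 6.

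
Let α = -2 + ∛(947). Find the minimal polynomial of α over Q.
m_α(x) = x^3 + 6x^2 + 12x - 939

Set β = α + 2 = ∛(947), so β^3 = 947. Then (α + 2)^3 - 947 = 0, i.e. α is a root of g(x) = (x + 2)^3 - 947 = x^3 + 6x^2 + 12x - 939. Since g(x) = h(x + 2) where h(x) = x^3 - 947, and h is irreducible over Q (because 947 is not a perfect cube, so h has no rational root, and a monic cubic with no rational root is irreducible), g is also irreducible (irreducibility is preserved under the substitution x → x + 2). Hence m_α(x) = x^3 + 6x^2 + 12x - 939.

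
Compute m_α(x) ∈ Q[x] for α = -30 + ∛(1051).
m_α(x) = x^3 + 90x^2 + 2700x + 25949

Set β = α + 30 = ∛(1051), so β^3 = 1051. Then (α + 30)^3 - 1051 = 0, i.e. α is a root of g(x) = (x + 30)^3 - 1051 = x^3 + 90x^2 + 2700x + 25949. Since g(x) = h(x + 30) where h(x) = x^3 - 1051, and h is irreducible over Q (because 1051 is not a perfect cube, so h has no rational root, and a monic cubic with no rational root is irreducible), g is also irreducible (irreducibility is preserved under the substitution x → x + 30). Hence m_α(x) = x^3 + 90x^2 + 2700x + 25949.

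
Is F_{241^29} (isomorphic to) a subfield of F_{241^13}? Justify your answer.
No: F_{241^29} is not a subfield of F_{241^13}

F_{p^m} embeds in F_{p^n} iff m | n. Here 29 ∤ 13 (since 13 = 0·29 + 13 with remainder 13 ≠ 0), so F_{241^29} is not a subfield of F_{241^13}. Equivalently: if it were, the tower law would give 29 = [F_{241^29}:F_241] dividing [F_{241^13}:F_241] = 13, contradiction.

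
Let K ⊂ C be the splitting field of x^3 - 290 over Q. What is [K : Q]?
[K : Q] = 6

The roots of x^3 - 290 are ∛290, ω∛290, ω^2∛290 where ω = e^(2πi/3) is a primitive cube root of unity, so K = Q(∛290, ω). Now [Q(∛290):Q] = 3 (since 290 is not a perfect cube, x^3 - 290 is irreducible) and [Q(ω):Q] = 2. Both 2 and 3 divide [K:Q], and [K:Q] ≤ 3·2 = 6, so [K:Q] = 6. (Equivalently: Q(∛290) ⊂ R but ω ∉ R, so [K : Q(∛290)] = 2.)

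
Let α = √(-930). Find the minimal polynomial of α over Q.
m_α(x) = x^2 + 930

α satisfies α^2 + 930 = 0, so x^2 + 930 annihilates α. Since d = -930 is squarefree and ≠ 1, it is not a perfect square in Q, so x^2 + 930 has no rational root and is therefore irreducible over Q (a degree-2 polynomial over a field is irreducible iff it has no root). Hence m_α(x) = x^2 + 930.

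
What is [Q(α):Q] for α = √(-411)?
[Q(α):Q] = 2

[Q(α):Q] equals the degree of the minimal polynomial of α. Here α^2 = -411 and x^2 + 411 is irreducible (d = -411 is squarefree, ≠ 1, hence not a square), so deg(m_α) = 2. Thus [Q(α):Q] = 2.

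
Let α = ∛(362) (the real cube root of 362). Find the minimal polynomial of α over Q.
m_α(x) = x^3 - 362

α satisfies α^3 = 362, so x^3 - 362 annihilates α. By the rational root test, a rational root p/q (in lowest terms) of x^3 - 362 would satisfy p^3 = 362 q^3, forcing q = 1 and p^3 = 362; but 362 is not a perfect cube, contradiction. A monic cubic over Q with no rational root is irreducible (any nontrivial factorization would include a linear factor). Hence x^3 - 362 is the minimal polynomial of α, and in particular [Q(α):Q] = 3.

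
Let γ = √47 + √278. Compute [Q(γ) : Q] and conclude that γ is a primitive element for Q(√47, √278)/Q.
[Q(γ) : Q] = 4 (equivalently, Q(γ) = Q(√47, √278))

Obviously Q(γ) ⊆ Q(√47, √278), and [Q(√47, √278):Q] = 4 (since 47, 278 are distinct squarefree integers > 1 with 13066 not a perfect square). To show equality we compute the minimal polynomial of γ. From γ = √47 + √278: γ^2 = 47 + 2√(13066) + 278 = 325 + 2√(13066), so γ^2 - 325 = 2√(13066); squaring, (γ^2 - 325)^2 = 4·13066, i.e. γ^4 - 650γ^2 + 105625 - 52264 = 0, i.e. γ^4 - 650γ^2 + 53361 = 0. So γ is a root of x^4 - 650x^2 + 53361. This polynomial is irreducible over Q: it has no rational root (each ±√47 ± √278 is irrational), and any factorization into two quadratics over Q would force √(13066) ∈ Q (pairing opposite roots) or √47, √278 ∈ Q (other pairings), all impossible. Hence [Q(γ):Q] = 4 = [Q(√47, √278):Q], so Q(γ) = Q(√47, √278).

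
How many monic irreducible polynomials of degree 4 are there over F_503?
There are 16003325268 monic irreducible polynomials of degree 4 over F_503

Each element of F_{503^4} that lies in no proper subfield is a root of exactly one monic irreducible of degree 4 over F_503, and each such polynomial has 4 distinct roots in F_{503^4}. By Möbius inversion the count is N_503(4) = (1/4) Σ_{d|4} μ(4/d) · 503^d = (1/4)(μ(4)·503^1 + μ(2)·503^2 + μ(1)·503^4) = 64013301072/4 = 16003325268.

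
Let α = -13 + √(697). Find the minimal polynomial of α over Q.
m_α(x) = x^2 + 26x - 528

From α + 13 = √(697), squaring gives (α + 13)^2 = 697, i.e. α^2 + 26α + 169 = 697, so α^2 + 26α - 528 = 0. The discriminant of x^2 + 26x - 528 is (26)^2 - 4·(-528) = 676 + 2112 = 2788, and 4·(697) is not a perfect square in Q since 697 is squarefree and ≠ 1. Hence x^2 + 26x - 528 is irreducible over Q and is the minimal polynomial of α.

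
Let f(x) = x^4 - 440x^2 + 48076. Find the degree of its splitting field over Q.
[K : Q] = 4

Solving the quadratic in x^2: x^2 = (440 ± √(440^2 - 4·48076))/2 = (440 ± √1296)/2 = (440 ± 36)/2, giving x^2 = 238 or x^2 = 202. So f(x) = (x^2 - 238)(x^2 - 202) and the roots of f are ±√238, ±√202. Hence the splitting field is K = Q(√238, √202). Since 238 and 202 are distinct squarefree integers > 1, their product 48076 is not a perfect square, so √202 ∉ Q(√238). By the tower law [K:Q] = [Q(√238,√202):Q(√238)] · [Q(√238):Q] = 2 · 2 = 4.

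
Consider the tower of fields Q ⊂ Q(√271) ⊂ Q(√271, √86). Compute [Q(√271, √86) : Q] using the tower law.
[Q(√271, √86) : Q] = 4

[Q(√271):Q] = 2 (min poly x^2 - 271, irreducible since 271 is squarefree > 1). For the top step, suppose √86 ∈ Q(√271), say √86 = c + d√271 with c, d ∈ Q. Squaring: 86 = c^2 + 271d^2 + 2cd√271. Since √271 ∉ Q this forces 2cd = 0. If d = 0 then √86 = c ∈ Q, contradicting 86 squarefree > 1. If c = 0 then 86 = 271d^2, so 271·86 = (271d)^2 is a perfect square in Q — but 271·86 = 23306 is not a perfect square (since 271 and 86 are distinct squarefree integers). Contradiction. Hence √86 ∉ Q(√271), so x^2 - 86 stays irreducible over Q(√271) and [Q(√271, √86) : Q(√271)] = 2. By the tower law, [Q(√271, √86) : Q] = 2 · 2 = 4.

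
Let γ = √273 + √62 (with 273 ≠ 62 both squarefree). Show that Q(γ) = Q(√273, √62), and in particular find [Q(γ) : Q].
[Q(γ) : Q] = 4 (equivalently, Q(γ) = Q(√273, √62))

Obviously Q(γ) ⊆ Q(√273, √62), and [Q(√273, √62):Q] = 4 (since 273, 62 are distinct squarefree integers > 1 with 16926 not a perfect square). To show equality we compute the minimal polynomial of γ. From γ = √273 + √62: γ^2 = 273 + 2√(16926) + 62 = 335 + 2√(16926), so γ^2 - 335 = 2√(16926); squaring, (γ^2 - 335)^2 = 4·16926, i.e. γ^4 - 670γ^2 + 112225 - 67704 = 0, i.e. γ^4 - 670γ^2 + 44521 = 0. So γ is a root of x^4 - 670x^2 + 44521. This polynomial is irreducible over Q: it has no rational root (each ±√273 ± √62 is irrational), and any factorization into two quadratics over Q would force √(16926) ∈ Q (pairing opposite roots) or √273, √62 ∈ Q (other pairings), all impossible. Hence [Q(γ):Q] = 4 = [Q(√273, √62):Q], so Q(γ) = Q(√273, √62).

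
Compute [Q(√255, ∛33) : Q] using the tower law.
[Q(√255, ∛33) : Q] = 6

Let L = Q(√255, ∛33). Since Q(√255) ⊂ L and [Q(√255):Q] = 2, the tower law gives 2 | [L:Q]. Likewise Q(∛33) ⊂ L with [Q(∛33):Q] = 3 (because 33 is not a perfect cube), so 3 | [L:Q]. As gcd(2,3) = 1, [L:Q] is divisible by 6. Conversely L is generated over Q by √255 and ∛33, so [L:Q] ≤ 2·3 = 6. Therefore [Q(√255, ∛33) : Q] = 6.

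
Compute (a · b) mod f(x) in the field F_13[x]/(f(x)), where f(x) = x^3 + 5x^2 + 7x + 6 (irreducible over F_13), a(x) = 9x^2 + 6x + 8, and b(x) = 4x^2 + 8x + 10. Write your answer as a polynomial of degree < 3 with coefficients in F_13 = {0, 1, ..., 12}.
a · b ≡ 2x + 12 (mod f(x))

Multiply in F_13[x]: a(x)·b(x) = (9x^2 + 6x + 8)·(4x^2 + 8x + 10) = 10x^4 + 5x^3 + x^2 + 7x + 2. This has degree ≥ 3, so divide by f(x) over F_13: 10x^4 + 5x^3 + x^2 + 7x + 2 = (10x + 7)·(x^3 + 5x^2 + 7x + 6) + (2x + 12). Hence a·b ≡ 2x + 12 (mod f). (F_13[x]/(f) is a field with 13^3 = 2197 elements since f is irreducible of degree 3.)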